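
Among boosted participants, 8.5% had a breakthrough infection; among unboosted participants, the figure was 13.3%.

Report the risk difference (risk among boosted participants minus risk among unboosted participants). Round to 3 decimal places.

risk difference = 0.0850 − 0.1330 = -0.048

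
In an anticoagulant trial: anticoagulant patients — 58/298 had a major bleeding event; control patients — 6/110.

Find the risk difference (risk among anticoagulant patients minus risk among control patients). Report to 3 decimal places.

0.140

risk, anticoagulant patients = 58/298 = 0.1946
risk, control patients = 6/110 = 0.0545
risk difference = 0.1946 − 0.0545 = 0.140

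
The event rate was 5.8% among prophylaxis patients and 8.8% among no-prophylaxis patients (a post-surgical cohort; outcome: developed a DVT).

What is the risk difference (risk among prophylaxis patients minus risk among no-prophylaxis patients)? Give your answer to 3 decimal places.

risk difference = 0.0580 − 0.0880 = -0.030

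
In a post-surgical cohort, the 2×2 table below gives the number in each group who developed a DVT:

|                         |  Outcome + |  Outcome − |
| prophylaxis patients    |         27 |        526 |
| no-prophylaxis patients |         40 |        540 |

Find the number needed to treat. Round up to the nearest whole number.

risk, prophylaxis patients = 27/553 = 0.048825
risk, no-prophylaxis patients = 40/580 = 0.068966
absolute risk difference = 0.020141
1 / 0.020141 = 49.650 → round up → 50

NNT ≈ 50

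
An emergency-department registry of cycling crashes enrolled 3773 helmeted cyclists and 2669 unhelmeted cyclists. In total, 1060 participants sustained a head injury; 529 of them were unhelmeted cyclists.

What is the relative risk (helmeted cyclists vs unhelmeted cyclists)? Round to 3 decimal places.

0.710

helmeted cyclists with the outcome: 1060 − 529 = 531
helmeted cyclists without the outcome: 3773 − 531 = 3242
unhelmeted cyclists without the outcome: 2669 − 529 = 2140
risk, helmeted cyclists = 531/3773 = 0.1407
risk, unhelmeted cyclists = 529/2669 = 0.1982
RR = 0.1407 / 0.1982 = 0.710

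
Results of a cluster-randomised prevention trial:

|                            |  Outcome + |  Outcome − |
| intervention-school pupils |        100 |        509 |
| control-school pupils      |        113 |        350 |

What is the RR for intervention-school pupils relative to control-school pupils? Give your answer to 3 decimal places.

risk, intervention-school pupils = 100/609 = 0.1642
risk, control-school pupils = 113/463 = 0.2441
RR = 0.1642 / 0.2441 = 0.673

RR ≈ 0.673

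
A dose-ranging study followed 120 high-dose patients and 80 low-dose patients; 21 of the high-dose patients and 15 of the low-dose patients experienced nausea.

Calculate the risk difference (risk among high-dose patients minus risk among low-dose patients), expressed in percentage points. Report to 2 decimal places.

-1.25

risk, high-dose patients = 21/120 = 0.1750
risk, low-dose patients = 15/80 = 0.1875
risk difference = 0.1750 − 0.1875 = -0.0125 → -1.25 percentage points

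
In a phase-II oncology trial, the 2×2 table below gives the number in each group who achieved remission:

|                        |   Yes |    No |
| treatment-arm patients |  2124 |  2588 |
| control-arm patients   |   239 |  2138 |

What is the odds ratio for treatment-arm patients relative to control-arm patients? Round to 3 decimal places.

OR = (2124 × 2138) / (2588 × 239) = 4541112/618532 ≈ 7.342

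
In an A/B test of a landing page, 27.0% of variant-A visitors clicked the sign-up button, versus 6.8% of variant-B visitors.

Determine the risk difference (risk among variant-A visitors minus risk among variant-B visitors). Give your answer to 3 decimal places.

risk difference = 0.2700 − 0.0680 = 0.202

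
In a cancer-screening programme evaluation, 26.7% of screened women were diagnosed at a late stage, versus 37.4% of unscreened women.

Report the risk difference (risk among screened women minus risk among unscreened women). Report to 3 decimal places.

risk difference = 0.2670 − 0.3740 = -0.107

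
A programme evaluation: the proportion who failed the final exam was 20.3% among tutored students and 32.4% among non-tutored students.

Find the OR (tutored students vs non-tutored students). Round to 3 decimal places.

OR ≈ 0.531

odds, tutored students = 0.2030/0.7970 = 0.2547
odds, non-tutored students = 0.3240/0.6760 = 0.4793
OR = 0.2547 / 0.4793 = 0.531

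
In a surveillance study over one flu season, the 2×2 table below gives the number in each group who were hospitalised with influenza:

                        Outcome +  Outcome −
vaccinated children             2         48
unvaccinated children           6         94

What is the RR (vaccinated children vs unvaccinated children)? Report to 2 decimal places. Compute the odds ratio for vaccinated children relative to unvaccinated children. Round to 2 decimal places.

RR = 0.67; OR = 0.65

risk, vaccinated children = 2/50 = 0.04000
risk, unvaccinated children = 6/100 = 0.06000
RR = 0.04000 / 0.06000 = 0.67
OR = (2 × 94) / (48 × 6) = 188/288 ≈ 0.65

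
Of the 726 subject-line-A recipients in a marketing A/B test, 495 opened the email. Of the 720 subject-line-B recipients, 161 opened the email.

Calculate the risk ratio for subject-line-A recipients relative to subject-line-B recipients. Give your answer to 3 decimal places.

RR = 3.049

risk, subject-line-A recipients = 495/726 = 0.6818
risk, subject-line-B recipients = 161/720 = 0.2236
RR = 0.6818 / 0.2236 = 3.049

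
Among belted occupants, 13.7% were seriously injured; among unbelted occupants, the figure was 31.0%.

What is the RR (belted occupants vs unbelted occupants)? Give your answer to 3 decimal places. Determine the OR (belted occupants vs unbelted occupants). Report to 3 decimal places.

RR = 0.1370 / 0.3100 = 0.442
odds, belted occupants = 0.1370/0.8630 = 0.1587
odds, unbelted occupants = 0.3100/0.6900 = 0.4493
OR = 0.1587 / 0.4493 = 0.353

RR = 0.442; OR = 0.353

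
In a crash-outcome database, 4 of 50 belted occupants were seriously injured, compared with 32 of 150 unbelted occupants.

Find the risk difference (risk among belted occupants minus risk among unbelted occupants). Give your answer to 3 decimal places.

risk, belted occupants = 4/50 = 0.0800
risk, unbelted occupants = 32/150 = 0.2133
risk difference = 0.0800 − 0.2133 = -0.133

RD = -0.133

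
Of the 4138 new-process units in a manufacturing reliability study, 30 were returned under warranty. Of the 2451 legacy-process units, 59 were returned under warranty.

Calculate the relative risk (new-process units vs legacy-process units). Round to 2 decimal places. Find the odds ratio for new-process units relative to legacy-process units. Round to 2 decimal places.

RR = 0.30; OR = 0.30

risk, new-process units = 30/4138 = 0.00725
risk, legacy-process units = 59/2451 = 0.02407
RR = 0.00725 / 0.02407 = 0.30
OR = (30 × 2392) / (4108 × 59) = 71760/242372 ≈ 0.30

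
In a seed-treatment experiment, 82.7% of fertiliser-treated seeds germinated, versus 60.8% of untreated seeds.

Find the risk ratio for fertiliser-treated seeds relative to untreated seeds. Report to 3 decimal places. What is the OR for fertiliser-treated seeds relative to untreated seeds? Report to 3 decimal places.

RR = 1.360; OR = 3.082

RR = 0.8270 / 0.6080 = 1.360
odds, fertiliser-treated seeds = 0.8270/0.1730 = 4.7803
odds, untreated seeds = 0.6080/0.3920 = 1.5510
OR = 4.7803 / 1.5510 = 3.082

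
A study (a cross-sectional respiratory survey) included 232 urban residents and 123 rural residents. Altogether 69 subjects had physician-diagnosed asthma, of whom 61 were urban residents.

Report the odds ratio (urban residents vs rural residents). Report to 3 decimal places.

urban residents without the outcome: 232 − 61 = 171
rural residents with the outcome: 69 − 61 = 8
rural residents without the outcome: 123 − 8 = 115
OR = (61 × 115) / (171 × 8) = 7015/1368 ≈ 5.128

OR = 5.128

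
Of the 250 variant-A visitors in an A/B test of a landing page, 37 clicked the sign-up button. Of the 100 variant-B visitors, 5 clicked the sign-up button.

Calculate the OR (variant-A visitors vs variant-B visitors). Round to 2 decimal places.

OR = (37 × 95) / (213 × 5) = 3515/1065 ≈ 3.30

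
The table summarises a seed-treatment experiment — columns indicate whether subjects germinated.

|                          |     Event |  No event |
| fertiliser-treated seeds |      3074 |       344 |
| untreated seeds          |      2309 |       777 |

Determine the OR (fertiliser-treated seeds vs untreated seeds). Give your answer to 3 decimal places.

OR = (3074 × 777) / (344 × 2309) = 2388498/794296 ≈ 3.007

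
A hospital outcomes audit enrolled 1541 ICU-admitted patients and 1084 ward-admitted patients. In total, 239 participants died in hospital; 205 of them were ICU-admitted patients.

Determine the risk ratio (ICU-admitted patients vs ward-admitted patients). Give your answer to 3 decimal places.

RR: 4.241

ICU-admitted patients without the outcome: 1541 − 205 = 1336
ward-admitted patients with the outcome: 239 − 205 = 34
ward-admitted patients without the outcome: 1084 − 34 = 1050
risk, ICU-admitted patients = 205/1541 = 0.13303
risk, ward-admitted patients = 34/1084 = 0.03137
RR = 0.13303 / 0.03137 = 4.241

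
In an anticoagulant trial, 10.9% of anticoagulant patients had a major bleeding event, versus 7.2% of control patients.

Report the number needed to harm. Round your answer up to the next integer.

NNH = 28

absolute risk difference = 0.037000
1 / 0.037000 = 27.027 → round up → 28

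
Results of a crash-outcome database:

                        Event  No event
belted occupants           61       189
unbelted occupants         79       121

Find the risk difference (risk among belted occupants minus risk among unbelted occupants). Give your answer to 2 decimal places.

RD = -0.15

risk, belted occupants = 61/250 = 0.2440
risk, unbelted occupants = 79/200 = 0.3950
risk difference = 0.2440 − 0.3950 = -0.15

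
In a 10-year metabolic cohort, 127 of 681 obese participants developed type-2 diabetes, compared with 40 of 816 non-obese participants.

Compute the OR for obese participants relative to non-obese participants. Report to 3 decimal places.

OR = (127 × 776) / (554 × 40) = 98552/22160 ≈ 4.447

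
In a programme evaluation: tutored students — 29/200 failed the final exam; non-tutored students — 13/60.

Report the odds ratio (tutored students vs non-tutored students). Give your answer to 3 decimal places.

OR = (29 × 47) / (171 × 13) = 1363/2223 ≈ 0.613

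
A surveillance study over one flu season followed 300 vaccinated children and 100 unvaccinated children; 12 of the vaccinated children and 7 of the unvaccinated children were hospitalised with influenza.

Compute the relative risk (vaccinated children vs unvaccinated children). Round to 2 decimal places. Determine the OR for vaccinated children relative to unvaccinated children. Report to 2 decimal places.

risk, vaccinated children = 12/300 = 0.04000
risk, unvaccinated children = 7/100 = 0.07000
RR = 0.04000 / 0.07000 = 0.57
odds, vaccinated children = 12/288 = 0.04167
odds, unvaccinated children = 7/93 = 0.07527
OR = 0.04167 / 0.07527 = 0.55

RR = 0.57; OR = 0.55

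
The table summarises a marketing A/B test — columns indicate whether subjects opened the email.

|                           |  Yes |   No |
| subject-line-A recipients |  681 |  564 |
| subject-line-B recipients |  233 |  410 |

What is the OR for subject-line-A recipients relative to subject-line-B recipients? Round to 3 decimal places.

OR = (681 × 410) / (564 × 233) = 279210/131412 ≈ 2.125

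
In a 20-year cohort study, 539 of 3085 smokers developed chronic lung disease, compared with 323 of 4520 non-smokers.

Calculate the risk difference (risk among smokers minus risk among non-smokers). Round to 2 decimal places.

0.10

risk, smokers = 539/3085 = 0.1747
risk, non-smokers = 323/4520 = 0.0715
risk difference = 0.1747 − 0.0715 = 0.10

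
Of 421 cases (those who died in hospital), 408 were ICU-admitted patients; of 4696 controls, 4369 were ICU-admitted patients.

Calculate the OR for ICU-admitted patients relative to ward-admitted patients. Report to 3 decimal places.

odds, ICU-admitted patients = 408/4369 = 0.09339
odds, ward-admitted patients = 13/327 = 0.03976
OR = 0.09339 / 0.03976 = 2.349

OR ≈ 2.349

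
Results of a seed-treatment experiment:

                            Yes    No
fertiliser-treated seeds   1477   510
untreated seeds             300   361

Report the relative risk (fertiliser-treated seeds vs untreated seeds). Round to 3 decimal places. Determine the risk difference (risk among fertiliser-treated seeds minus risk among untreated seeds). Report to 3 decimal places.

RR = 1.638; RD = 0.289

risk, fertiliser-treated seeds = 1477/1987 = 0.7433
risk, untreated seeds = 300/661 = 0.4539
RR = 0.7433 / 0.4539 = 1.638
risk difference = 0.7433 − 0.4539 = 0.289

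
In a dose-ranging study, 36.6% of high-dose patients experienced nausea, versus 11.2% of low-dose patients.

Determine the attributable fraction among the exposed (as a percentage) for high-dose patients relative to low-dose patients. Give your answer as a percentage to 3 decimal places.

AR% = (0.3660 − 0.1120) / 0.3660 = 0.6940 → 69.399%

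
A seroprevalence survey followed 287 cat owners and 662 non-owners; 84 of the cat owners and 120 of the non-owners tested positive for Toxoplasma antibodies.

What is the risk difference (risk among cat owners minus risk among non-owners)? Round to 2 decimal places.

risk, cat owners = 84/287 = 0.2927
risk, non-owners = 120/662 = 0.1813
risk difference = 0.2927 − 0.1813 = 0.11

0.11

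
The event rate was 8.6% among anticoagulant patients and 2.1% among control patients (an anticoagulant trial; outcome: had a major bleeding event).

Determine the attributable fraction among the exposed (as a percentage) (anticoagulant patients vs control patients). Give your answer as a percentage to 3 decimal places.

AR% = (0.08600 − 0.02100) / 0.08600 = 0.7558 → 75.581%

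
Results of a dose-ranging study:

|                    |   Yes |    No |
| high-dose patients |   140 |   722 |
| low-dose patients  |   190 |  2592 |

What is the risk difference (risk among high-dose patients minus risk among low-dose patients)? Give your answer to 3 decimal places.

RD ≈ 0.094

risk, high-dose patients = 140/862 = 0.1624
risk, low-dose patients = 190/2782 = 0.0683
risk difference = 0.1624 − 0.0683 = 0.094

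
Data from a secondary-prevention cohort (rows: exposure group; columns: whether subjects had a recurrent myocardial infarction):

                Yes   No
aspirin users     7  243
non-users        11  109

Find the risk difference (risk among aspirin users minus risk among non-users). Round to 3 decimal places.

-0.064

risk, aspirin users = 7/250 = 0.02800
risk, non-users = 11/120 = 0.09167
risk difference = 0.02800 − 0.09167 = -0.064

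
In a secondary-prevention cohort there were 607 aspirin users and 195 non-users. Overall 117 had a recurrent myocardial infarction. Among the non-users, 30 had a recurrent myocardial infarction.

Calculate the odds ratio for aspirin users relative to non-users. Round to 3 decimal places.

0.920

aspirin users with the outcome: 117 − 30 = 87
aspirin users without the outcome: 607 − 87 = 520
non-users without the outcome: 195 − 30 = 165
OR = (87 × 165) / (520 × 30) = 14355/15600 ≈ 0.920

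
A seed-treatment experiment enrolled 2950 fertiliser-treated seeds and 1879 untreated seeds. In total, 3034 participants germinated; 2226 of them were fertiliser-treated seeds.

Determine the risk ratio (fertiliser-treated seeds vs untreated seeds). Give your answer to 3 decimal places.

fertiliser-treated seeds without the outcome: 2950 − 2226 = 724
untreated seeds with the outcome: 3034 − 2226 = 808
untreated seeds without the outcome: 1879 − 808 = 1071
risk, fertiliser-treated seeds = 2226/2950 = 0.7546
risk, untreated seeds = 808/1879 = 0.4300
RR = 0.7546 / 0.4300 = 1.755

1.755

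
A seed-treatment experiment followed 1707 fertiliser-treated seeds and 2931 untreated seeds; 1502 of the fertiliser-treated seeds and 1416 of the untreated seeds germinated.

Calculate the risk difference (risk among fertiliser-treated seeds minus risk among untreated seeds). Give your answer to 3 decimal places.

risk, fertiliser-treated seeds = 1502/1707 = 0.8799
risk, untreated seeds = 1416/2931 = 0.4831
risk difference = 0.8799 − 0.4831 = 0.397

RD: 0.397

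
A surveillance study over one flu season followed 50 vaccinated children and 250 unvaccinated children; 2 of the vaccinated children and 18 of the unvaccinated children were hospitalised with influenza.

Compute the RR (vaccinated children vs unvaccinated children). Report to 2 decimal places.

RR: 0.56

risk, vaccinated children = 2/50 = 0.04000
risk, unvaccinated children = 18/250 = 0.07200
RR = 0.04000 / 0.07200 = 0.56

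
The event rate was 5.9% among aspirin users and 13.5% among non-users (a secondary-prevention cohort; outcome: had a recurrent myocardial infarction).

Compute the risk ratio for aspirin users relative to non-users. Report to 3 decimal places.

RR = 0.0590 / 0.1350 = 0.437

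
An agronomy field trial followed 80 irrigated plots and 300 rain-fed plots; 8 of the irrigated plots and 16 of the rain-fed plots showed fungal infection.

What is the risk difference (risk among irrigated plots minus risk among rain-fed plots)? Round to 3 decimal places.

risk, irrigated plots = 8/80 = 0.1000
risk, rain-fed plots = 16/300 = 0.0533
risk difference = 0.1000 − 0.0533 = 0.047

0.047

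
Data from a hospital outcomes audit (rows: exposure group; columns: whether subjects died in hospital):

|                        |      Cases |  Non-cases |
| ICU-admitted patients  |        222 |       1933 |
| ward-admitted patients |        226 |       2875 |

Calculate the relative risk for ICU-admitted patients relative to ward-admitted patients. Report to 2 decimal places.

1.41

risk, ICU-admitted patients = 222/2155 = 0.1030
risk, ward-admitted patients = 226/3101 = 0.0729
RR = 0.1030 / 0.0729 = 1.41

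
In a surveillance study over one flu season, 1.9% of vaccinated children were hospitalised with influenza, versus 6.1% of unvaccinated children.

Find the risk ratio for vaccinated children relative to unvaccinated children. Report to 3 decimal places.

RR = 0.01900 / 0.06100 = 0.311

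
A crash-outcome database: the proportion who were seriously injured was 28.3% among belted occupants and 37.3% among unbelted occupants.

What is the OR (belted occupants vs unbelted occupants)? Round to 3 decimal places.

odds, belted occupants = 0.2830/0.7170 = 0.3947
odds, unbelted occupants = 0.3730/0.6270 = 0.5949
OR = 0.3947 / 0.5949 = 0.663

OR: 0.663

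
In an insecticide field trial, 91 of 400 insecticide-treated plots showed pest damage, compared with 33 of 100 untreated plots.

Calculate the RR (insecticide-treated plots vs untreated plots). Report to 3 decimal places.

0.689

risk, insecticide-treated plots = 91/400 = 0.2275
risk, untreated plots = 33/100 = 0.3300
RR = 0.2275 / 0.3300 = 0.689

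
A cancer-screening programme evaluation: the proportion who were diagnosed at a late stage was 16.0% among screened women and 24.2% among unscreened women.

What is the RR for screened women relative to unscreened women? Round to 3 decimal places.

RR = 0.1600 / 0.2420 = 0.661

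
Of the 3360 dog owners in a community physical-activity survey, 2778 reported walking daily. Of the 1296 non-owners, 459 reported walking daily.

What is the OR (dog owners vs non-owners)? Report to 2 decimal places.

OR = (2778 × 837) / (582 × 459) = 2325186/267138 ≈ 8.70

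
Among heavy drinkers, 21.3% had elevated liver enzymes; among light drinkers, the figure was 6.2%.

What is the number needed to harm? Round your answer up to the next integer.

7

absolute risk difference = 0.151000
1 / 0.151000 = 6.623 → round up → 7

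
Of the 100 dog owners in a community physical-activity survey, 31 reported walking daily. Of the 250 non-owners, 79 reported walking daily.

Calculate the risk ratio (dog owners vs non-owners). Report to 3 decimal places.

RR: 0.981

risk, dog owners = 31/100 = 0.3100
risk, non-owners = 79/250 = 0.3160
RR = 0.3100 / 0.3160 = 0.981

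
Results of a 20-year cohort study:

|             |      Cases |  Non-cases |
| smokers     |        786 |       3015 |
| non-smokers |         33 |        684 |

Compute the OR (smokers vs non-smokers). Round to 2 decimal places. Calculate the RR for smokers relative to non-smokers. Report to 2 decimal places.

OR = 5.40; RR = 4.49

odds, smokers = 786/3015 = 0.26070
odds, non-smokers = 33/684 = 0.04825
OR = 0.26070 / 0.04825 = 5.40
risk, smokers = 786/3801 = 0.20679
risk, non-smokers = 33/717 = 0.04603
RR = 0.20679 / 0.04603 = 4.49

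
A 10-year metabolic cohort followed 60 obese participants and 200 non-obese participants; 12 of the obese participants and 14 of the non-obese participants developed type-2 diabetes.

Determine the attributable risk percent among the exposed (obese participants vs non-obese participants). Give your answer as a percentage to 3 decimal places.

65.000%

risk, obese participants = 12/60 = 0.2000
risk, non-obese participants = 14/200 = 0.0700
AR% = (0.2000 − 0.0700) / 0.2000 = 0.6500 → 65.000%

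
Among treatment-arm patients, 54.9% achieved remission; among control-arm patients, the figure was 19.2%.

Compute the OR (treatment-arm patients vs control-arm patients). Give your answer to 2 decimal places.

odds, treatment-arm patients = 0.5490/0.4510 = 1.2173
odds, control-arm patients = 0.1920/0.8080 = 0.2376
OR = 1.2173 / 0.2376 = 5.12

5.12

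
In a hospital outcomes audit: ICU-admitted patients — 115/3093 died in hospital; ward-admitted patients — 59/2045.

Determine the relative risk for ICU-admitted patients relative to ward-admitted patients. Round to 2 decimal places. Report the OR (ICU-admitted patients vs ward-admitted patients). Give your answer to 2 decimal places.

RR = 1.29; OR = 1.30

risk, ICU-admitted patients = 115/3093 = 0.03718
risk, ward-admitted patients = 59/2045 = 0.02885
RR = 0.03718 / 0.02885 = 1.29
odds, ICU-admitted patients = 115/2978 = 0.03862
odds, ward-admitted patients = 59/1986 = 0.02971
OR = 0.03862 / 0.02971 = 1.30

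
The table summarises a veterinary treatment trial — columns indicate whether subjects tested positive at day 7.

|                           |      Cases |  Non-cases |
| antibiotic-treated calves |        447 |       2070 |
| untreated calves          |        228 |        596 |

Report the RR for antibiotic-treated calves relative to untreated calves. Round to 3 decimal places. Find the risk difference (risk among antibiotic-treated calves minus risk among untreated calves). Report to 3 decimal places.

RR = 0.642; RD = -0.099

risk, antibiotic-treated calves = 447/2517 = 0.1776
risk, untreated calves = 228/824 = 0.2767
RR = 0.1776 / 0.2767 = 0.642
risk difference = 0.1776 − 0.2767 = -0.099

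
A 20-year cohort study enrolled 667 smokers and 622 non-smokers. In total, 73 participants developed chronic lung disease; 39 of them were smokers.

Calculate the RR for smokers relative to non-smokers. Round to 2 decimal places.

RR = 1.07

smokers without the outcome: 667 − 39 = 628
non-smokers with the outcome: 73 − 39 = 34
non-smokers without the outcome: 622 − 34 = 588
risk, smokers = 39/667 = 0.0585
risk, non-smokers = 34/622 = 0.0547
RR = 0.0585 / 0.0547 = 1.07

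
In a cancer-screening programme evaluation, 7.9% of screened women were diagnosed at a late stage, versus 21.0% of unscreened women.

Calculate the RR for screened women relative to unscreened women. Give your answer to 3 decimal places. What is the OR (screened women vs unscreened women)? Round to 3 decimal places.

RR = 0.376; OR = 0.323

RR = 0.0790 / 0.2100 = 0.376
odds, screened women = 0.0790/0.9210 = 0.0858
odds, unscreened women = 0.2100/0.7900 = 0.2658
OR = 0.0858 / 0.2658 = 0.323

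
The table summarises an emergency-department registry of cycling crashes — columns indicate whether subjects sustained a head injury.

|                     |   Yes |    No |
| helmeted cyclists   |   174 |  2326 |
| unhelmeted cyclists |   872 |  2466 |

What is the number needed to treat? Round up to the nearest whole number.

risk, helmeted cyclists = 174/2500 = 0.069600
risk, unhelmeted cyclists = 872/3338 = 0.261234
absolute risk difference = 0.191634
1 / 0.191634 = 5.218 → round up → 6

NNT = 6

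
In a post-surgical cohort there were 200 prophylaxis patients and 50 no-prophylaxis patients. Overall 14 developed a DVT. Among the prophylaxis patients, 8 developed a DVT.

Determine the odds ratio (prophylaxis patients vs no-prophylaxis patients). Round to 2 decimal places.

0.31

prophylaxis patients without the outcome: 200 − 8 = 192
no-prophylaxis patients with the outcome: 14 − 8 = 6
no-prophylaxis patients without the outcome: 50 − 6 = 44
odds, prophylaxis patients = 8/192 = 0.04167
odds, no-prophylaxis patients = 6/44 = 0.13636
OR = 0.04167 / 0.13636 = 0.31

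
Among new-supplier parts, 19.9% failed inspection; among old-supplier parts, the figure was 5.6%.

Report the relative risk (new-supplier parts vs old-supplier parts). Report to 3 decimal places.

RR = 0.1990 / 0.0560 = 3.554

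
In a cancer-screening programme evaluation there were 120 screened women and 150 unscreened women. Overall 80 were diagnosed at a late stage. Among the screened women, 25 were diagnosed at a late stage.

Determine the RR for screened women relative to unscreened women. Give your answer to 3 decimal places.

0.568

screened women without the outcome: 120 − 25 = 95
unscreened women with the outcome: 80 − 25 = 55
unscreened women without the outcome: 150 − 55 = 95
risk, screened women = 25/120 = 0.2083
risk, unscreened women = 55/150 = 0.3667
RR = 0.2083 / 0.3667 = 0.568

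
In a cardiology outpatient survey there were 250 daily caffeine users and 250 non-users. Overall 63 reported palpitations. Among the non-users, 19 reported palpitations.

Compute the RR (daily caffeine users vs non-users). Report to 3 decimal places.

daily caffeine users with the outcome: 63 − 19 = 44
daily caffeine users without the outcome: 250 − 44 = 206
non-users without the outcome: 250 − 19 = 231
risk, daily caffeine users = 44/250 = 0.1760
risk, non-users = 19/250 = 0.0760
RR = 0.1760 / 0.0760 = 2.316

RR: 2.316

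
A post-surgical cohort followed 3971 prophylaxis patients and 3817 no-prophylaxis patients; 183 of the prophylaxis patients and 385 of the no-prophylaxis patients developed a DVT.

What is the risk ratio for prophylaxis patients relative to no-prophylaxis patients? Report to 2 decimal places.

RR: 0.46

risk, prophylaxis patients = 183/3971 = 0.04608
risk, no-prophylaxis patients = 385/3817 = 0.10086
RR = 0.04608 / 0.10086 = 0.46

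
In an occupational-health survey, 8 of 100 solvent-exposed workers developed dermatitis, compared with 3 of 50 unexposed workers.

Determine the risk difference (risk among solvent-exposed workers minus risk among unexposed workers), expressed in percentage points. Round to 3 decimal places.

risk, solvent-exposed workers = 8/100 = 0.0800
risk, unexposed workers = 3/50 = 0.0600
risk difference = 0.0800 − 0.0600 = 0.0200 → 2.000 percentage points

RD: 2.000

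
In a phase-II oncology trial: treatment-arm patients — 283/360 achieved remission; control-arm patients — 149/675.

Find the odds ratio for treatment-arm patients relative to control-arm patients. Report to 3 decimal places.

OR = (283 × 526) / (77 × 149) = 148858/11473 ≈ 12.975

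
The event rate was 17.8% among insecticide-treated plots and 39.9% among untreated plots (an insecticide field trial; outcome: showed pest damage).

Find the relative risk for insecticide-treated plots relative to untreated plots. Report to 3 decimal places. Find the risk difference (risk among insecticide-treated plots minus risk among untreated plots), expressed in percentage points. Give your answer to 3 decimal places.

RR = 0.446; RD = -22.100

RR = 0.1780 / 0.3990 = 0.446
risk difference = 0.1780 − 0.3990 = -0.2210 → -22.100 percentage points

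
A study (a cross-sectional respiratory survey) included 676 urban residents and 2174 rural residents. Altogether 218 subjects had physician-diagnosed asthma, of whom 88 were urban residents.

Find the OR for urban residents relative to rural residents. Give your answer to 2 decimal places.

urban residents without the outcome: 676 − 88 = 588
rural residents with the outcome: 218 − 88 = 130
rural residents without the outcome: 2174 − 130 = 2044
OR = (88 × 2044) / (588 × 130) = 179872/76440 ≈ 2.35

OR: 2.35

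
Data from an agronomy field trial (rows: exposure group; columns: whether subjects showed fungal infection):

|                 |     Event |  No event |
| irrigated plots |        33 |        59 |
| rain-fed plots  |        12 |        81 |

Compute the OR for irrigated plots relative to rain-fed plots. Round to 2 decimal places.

odds, irrigated plots = 33/59 = 0.5593
odds, rain-fed plots = 12/81 = 0.1481
OR = 0.5593 / 0.1481 = 3.78

3.78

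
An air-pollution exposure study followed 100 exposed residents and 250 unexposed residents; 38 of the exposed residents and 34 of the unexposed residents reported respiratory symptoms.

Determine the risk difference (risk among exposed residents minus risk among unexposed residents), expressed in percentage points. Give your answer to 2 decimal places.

24.40

risk, exposed residents = 38/100 = 0.3800
risk, unexposed residents = 34/250 = 0.1360
risk difference = 0.3800 − 0.1360 = 0.2440 → 24.40 percentage points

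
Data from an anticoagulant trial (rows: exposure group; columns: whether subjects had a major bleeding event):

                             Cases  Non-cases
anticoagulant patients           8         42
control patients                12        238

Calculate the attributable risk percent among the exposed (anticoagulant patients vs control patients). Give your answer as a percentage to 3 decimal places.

risk, anticoagulant patients = 8/50 = 0.16000
risk, control patients = 12/250 = 0.04800
AR% = (0.16000 − 0.04800) / 0.16000 = 0.7000 → 70.000%

AR%: 70.000%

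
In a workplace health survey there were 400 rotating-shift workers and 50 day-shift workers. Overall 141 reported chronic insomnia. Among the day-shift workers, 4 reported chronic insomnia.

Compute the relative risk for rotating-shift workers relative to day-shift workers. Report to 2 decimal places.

rotating-shift workers with the outcome: 141 − 4 = 137
rotating-shift workers without the outcome: 400 − 137 = 263
day-shift workers without the outcome: 50 − 4 = 46
risk, rotating-shift workers = 137/400 = 0.3425
risk, day-shift workers = 4/50 = 0.0800
RR = 0.3425 / 0.0800 = 4.28

4.28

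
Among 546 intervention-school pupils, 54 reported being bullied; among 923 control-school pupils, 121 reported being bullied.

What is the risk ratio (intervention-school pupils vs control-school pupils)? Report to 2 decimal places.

risk, intervention-school pupils = 54/546 = 0.0989
risk, control-school pupils = 121/923 = 0.1311
RR = 0.0989 / 0.1311 = 0.75

0.75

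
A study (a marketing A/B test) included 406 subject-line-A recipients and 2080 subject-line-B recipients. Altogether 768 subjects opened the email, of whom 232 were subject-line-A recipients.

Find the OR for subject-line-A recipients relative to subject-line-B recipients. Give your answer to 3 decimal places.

subject-line-A recipients without the outcome: 406 − 232 = 174
subject-line-B recipients with the outcome: 768 − 232 = 536
subject-line-B recipients without the outcome: 2080 − 536 = 1544
OR = (232 × 1544) / (174 × 536) = 358208/93264 ≈ 3.841

3.841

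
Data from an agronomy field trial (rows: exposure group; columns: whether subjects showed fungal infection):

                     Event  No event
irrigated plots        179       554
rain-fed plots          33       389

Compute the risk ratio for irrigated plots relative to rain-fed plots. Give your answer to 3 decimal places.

3.123

risk, irrigated plots = 179/733 = 0.2442
risk, rain-fed plots = 33/422 = 0.0782
RR = 0.2442 / 0.0782 = 3.123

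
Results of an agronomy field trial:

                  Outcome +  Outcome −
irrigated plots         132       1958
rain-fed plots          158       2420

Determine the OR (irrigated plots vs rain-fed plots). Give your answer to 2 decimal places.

OR = (132 × 2420) / (1958 × 158) = 319440/309364 ≈ 1.03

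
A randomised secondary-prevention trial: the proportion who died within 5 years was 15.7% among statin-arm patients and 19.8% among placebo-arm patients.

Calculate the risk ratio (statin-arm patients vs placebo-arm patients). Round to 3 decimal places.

RR = 0.1570 / 0.1980 = 0.793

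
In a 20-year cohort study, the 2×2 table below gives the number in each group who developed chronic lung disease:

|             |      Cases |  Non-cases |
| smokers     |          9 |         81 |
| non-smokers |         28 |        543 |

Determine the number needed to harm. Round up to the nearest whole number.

20

risk, smokers = 9/90 = 0.100000
risk, non-smokers = 28/571 = 0.049037
absolute risk difference = 0.050963
1 / 0.050963 = 19.622 → round up → 20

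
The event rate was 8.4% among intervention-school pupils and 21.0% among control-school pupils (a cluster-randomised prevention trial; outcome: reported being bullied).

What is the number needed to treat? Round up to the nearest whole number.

absolute risk difference = 0.126000
1 / 0.126000 = 7.937 → round up → 8

NNT: 8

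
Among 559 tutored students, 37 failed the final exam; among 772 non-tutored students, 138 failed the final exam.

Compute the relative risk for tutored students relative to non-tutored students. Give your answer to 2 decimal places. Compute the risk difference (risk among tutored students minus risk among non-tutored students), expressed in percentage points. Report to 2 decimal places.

RR = 0.37; RD = -11.26

risk, tutored students = 37/559 = 0.0662
risk, non-tutored students = 138/772 = 0.1788
RR = 0.0662 / 0.1788 = 0.37
risk difference = 0.0662 − 0.1788 = -0.1126 → -11.26 percentage points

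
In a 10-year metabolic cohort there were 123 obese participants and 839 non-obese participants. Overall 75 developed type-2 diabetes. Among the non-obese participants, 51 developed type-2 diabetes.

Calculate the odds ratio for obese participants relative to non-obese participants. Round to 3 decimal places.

3.746

obese participants with the outcome: 75 − 51 = 24
obese participants without the outcome: 123 − 24 = 99
non-obese participants without the outcome: 839 − 51 = 788
OR = (24 × 788) / (99 × 51) = 18912/5049 ≈ 3.746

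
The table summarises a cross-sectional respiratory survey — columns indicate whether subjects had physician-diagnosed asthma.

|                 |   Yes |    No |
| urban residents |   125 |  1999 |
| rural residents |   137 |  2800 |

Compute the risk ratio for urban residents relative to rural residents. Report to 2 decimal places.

1.26

risk, urban residents = 125/2124 = 0.05885
risk, rural residents = 137/2937 = 0.04665
RR = 0.05885 / 0.04665 = 1.26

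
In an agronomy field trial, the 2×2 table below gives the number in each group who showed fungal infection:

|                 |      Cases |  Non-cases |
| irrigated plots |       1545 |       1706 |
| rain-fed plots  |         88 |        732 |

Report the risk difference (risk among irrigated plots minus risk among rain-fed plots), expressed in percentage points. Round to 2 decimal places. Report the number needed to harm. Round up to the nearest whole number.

risk, irrigated plots = 1545/3251 = 0.4752
risk, rain-fed plots = 88/820 = 0.1073
risk difference = 0.4752 − 0.1073 = 0.3679 → 36.79 percentage points
absolute risk difference = 0.367921
1 / 0.367921 = 2.718 → round up → 3

RD = 36.79; NNH = 3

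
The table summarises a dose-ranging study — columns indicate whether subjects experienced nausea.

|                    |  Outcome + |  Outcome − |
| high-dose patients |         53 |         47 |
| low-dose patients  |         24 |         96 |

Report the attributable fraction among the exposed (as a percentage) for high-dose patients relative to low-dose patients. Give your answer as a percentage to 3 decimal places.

AR% ≈ 62.264%

risk, high-dose patients = 53/100 = 0.5300
risk, low-dose patients = 24/120 = 0.2000
AR% = (0.5300 − 0.2000) / 0.5300 = 0.6226 → 62.264%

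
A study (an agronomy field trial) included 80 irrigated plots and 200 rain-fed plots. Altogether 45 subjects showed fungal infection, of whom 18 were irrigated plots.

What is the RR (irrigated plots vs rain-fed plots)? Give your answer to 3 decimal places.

irrigated plots without the outcome: 80 − 18 = 62
rain-fed plots with the outcome: 45 − 18 = 27
rain-fed plots without the outcome: 200 − 27 = 173
risk, irrigated plots = 18/80 = 0.2250
risk, rain-fed plots = 27/200 = 0.1350
RR = 0.2250 / 0.1350 = 1.667

RR: 1.667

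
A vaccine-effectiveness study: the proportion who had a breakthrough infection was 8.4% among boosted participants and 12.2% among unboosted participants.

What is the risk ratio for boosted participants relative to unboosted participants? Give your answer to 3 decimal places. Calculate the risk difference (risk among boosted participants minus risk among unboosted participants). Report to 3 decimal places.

RR = 0.0840 / 0.1220 = 0.689
risk difference = 0.0840 − 0.1220 = -0.038

RR = 0.689; RD = -0.038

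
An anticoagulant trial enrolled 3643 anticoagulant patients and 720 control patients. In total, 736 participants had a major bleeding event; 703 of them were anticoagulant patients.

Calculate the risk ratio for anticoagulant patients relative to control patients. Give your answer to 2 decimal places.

4.21

anticoagulant patients without the outcome: 3643 − 703 = 2940
control patients with the outcome: 736 − 703 = 33
control patients without the outcome: 720 − 33 = 687
risk, anticoagulant patients = 703/3643 = 0.19297
risk, control patients = 33/720 = 0.04583
RR = 0.19297 / 0.04583 = 4.21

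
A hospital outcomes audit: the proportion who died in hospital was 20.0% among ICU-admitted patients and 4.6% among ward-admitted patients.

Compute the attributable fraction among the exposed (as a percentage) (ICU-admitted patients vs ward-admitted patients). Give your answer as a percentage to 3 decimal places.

AR% = (0.20000 − 0.04600) / 0.20000 = 0.7700 → 77.000%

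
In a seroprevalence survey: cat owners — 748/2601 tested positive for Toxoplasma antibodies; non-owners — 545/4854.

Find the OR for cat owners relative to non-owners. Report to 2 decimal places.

OR = (748 × 4309) / (1853 × 545) = 3223132/1009885 ≈ 3.19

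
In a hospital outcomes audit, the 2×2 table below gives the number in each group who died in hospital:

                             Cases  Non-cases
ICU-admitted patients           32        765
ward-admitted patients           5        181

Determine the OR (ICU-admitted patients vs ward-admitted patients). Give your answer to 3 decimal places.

OR = (32 × 181) / (765 × 5) = 5792/3825 ≈ 1.514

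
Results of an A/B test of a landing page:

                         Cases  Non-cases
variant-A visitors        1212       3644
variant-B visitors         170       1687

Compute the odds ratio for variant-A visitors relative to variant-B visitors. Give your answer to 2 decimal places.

odds, variant-A visitors = 1212/3644 = 0.3326
odds, variant-B visitors = 170/1687 = 0.1008
OR = 0.3326 / 0.1008 = 3.30

OR = 3.30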